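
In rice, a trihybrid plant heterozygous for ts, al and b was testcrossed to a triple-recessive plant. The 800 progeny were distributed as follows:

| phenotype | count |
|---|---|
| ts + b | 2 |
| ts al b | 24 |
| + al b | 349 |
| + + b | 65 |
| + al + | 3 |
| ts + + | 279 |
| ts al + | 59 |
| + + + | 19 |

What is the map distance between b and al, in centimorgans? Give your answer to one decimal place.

The two most frequent reciprocal classes, ts + + and + al b, are the parental types, so the F1 was ts + + / + al b.
The two rarest classes, ts + b and + al +, are the double crossovers. Comparing them with the parentals, only the b allele has switched, so b is the middle locus and the order is ts – b – al.
Crossovers in the b–al interval produce the single-crossover classes ts al + and + + b (59 + 65 = 124) plus the double crossovers (5).
RF(b–al) = (124 + 5) / 800 = 129/800 = 0.1613 → 16.1 centimorgans.

16.1 centimorgans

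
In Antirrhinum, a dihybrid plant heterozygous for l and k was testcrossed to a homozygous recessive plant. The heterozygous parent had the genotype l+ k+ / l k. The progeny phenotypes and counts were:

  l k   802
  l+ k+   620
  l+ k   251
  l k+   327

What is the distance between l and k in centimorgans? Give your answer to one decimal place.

The recombinant classes are l+ k and l k+: 251 + 327 = 578.
Recombination frequency = 578/2000 = 0.2890 ≈ 28.9%, i.e. 28.9 centimorgans.

28.9 centimorgans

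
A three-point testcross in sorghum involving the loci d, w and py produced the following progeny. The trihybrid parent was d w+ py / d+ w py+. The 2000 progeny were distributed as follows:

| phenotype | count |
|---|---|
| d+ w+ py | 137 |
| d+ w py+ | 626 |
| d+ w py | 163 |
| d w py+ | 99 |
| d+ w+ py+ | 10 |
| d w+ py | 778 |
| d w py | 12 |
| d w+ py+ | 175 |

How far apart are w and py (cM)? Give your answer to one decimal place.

The two rarest classes, d w py and d+ w+ py+, are the double crossovers. Comparing them with the parentals, only the w allele has switched, so w is the middle locus and the order is d – w – py.
Crossovers in the w–py interval produce the single-crossover classes d w+ py+ and d+ w py (175 + 163 = 338) plus the double crossovers (22).
RF(w–py) = (338 + 22) / 2000 = 360/2000 = 0.1800 → 18.0 cM.

18.0 cM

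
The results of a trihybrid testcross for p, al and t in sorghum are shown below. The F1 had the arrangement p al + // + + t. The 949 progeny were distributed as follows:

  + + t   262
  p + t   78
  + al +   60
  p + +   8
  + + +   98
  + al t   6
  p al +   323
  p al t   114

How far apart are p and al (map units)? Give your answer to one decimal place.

16.0 map units

The two rarest classes, p + + and + al t, are the double crossovers. Comparing them with the parentals, only the al allele has switched, so al is the middle locus and the order is t – al – p.
Crossovers in the al–p interval produce the single-crossover classes + al + and p + t (60 + 78 = 138) plus the double crossovers (14).
RF(al–p) = (138 + 14) / 949 = 152/949 = 0.1602 → 16.0 map units.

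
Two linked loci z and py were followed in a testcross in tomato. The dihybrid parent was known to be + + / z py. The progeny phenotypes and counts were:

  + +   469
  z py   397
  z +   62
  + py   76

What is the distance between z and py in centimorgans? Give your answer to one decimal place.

The recombinant classes are + py and z +: 76 + 62 = 138.
Recombination frequency = 138/1004 = 0.1375 ≈ 13.7%, i.e. 13.7 centimorgans.

13.7 centimorgans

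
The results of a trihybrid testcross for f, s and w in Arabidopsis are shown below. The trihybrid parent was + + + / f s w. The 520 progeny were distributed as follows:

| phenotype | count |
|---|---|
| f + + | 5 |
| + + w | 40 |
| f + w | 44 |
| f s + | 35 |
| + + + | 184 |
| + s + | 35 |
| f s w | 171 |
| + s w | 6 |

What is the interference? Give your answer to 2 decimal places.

0.26

The two rarest classes, f + + and + s w, are the double crossovers. Comparing them with the parentals, only the f allele has switched, so f is the middle locus and the order is w – f – s.
w–f: (75 + 11)/520 = 0.1654; f–s: (79 + 11)/520 = 0.1731.
Expected DCO frequency = 0.1654 × 0.1731 ≈ 0.02863; observed = 11/520 ≈ 0.02115.
Coefficient of coincidence = 0.02115/0.02863 ≈ 0.74; interference = 1 − 0.74 = 0.26.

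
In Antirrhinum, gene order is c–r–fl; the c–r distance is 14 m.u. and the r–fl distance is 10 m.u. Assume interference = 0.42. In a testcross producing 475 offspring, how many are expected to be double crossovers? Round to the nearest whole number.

4

Map distances give recombination frequencies of 0.140 and 0.100 for the two intervals.
With interference 0.42 (so coincidence = 0.58), expected double-crossover frequency = 0.140 × 0.100 × 0.58 = 0.00812.
Expected number = 0.00812 × 475 = 3.86 ≈ 4.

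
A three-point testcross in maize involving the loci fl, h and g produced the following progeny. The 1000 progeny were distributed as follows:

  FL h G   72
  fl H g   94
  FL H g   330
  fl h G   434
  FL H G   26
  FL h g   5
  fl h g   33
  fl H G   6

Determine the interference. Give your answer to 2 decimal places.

The two most frequent reciprocal classes, fl h G and FL H g, are the parental types, so the F1 was fl h G / FL H g.
The two rarest classes, fl H G and FL h g, are the double crossovers. Comparing them with the parentals, only the h allele has switched, so h is the middle locus and the order is fl – h – g.
fl–h: (166 + 11)/1000 = 0.1770; h–g: (59 + 11)/1000 = 0.0700.
Expected DCO frequency = 0.1770 × 0.0700 ≈ 0.01239; observed = 11/1000 ≈ 0.01100.
Coefficient of coincidence = 0.01100/0.01239 ≈ 0.89; interference = 1 − 0.89 = 0.11.

0.11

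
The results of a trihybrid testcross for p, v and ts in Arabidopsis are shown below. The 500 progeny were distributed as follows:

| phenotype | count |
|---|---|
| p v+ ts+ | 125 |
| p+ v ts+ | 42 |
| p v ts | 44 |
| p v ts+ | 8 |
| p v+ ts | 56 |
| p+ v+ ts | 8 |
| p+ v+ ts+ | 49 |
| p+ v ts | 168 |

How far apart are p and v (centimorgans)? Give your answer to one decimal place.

21.8 centimorgans

The two most frequent reciprocal classes, p+ v ts and p v+ ts+, are the parental types, so the F1 was p+ v ts / p v+ ts+.
The two rarest classes, p+ v+ ts and p v ts+, are the double crossovers. Comparing them with the parentals, only the v allele has switched, so v is the middle locus and the order is p – v – ts.
Crossovers in the p–v interval produce the single-crossover classes p v ts and p+ v+ ts+ (44 + 49 = 93) plus the double crossovers (16).
RF(p–v) = (93 + 16) / 500 = 109/500 = 0.2180 → 21.8 centimorgans.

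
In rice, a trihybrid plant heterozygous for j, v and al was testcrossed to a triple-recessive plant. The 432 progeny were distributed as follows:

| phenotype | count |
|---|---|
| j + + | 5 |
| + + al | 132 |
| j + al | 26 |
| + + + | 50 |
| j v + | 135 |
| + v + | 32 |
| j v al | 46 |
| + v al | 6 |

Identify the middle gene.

v

The two most frequent reciprocal classes, j v + and + + al, are the parental types, so the F1 was j v + / + + al.
The two rarest classes, j + + and + v al, are the double crossovers. Comparing them with the parentals, only the v allele has switched, so v is the middle locus and the order is al – v – j.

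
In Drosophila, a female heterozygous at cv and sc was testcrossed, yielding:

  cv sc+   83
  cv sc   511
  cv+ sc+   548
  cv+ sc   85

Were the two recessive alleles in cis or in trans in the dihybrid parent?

The two most frequent classes are cv+ sc+ (548) and cv sc (511); these are the parental (non-recombinant) types.
So the F1 carried cv+ sc+ on one chromosome and cv sc on the other — the recessive alleles are on the same chromosome (cis / coupling).

cis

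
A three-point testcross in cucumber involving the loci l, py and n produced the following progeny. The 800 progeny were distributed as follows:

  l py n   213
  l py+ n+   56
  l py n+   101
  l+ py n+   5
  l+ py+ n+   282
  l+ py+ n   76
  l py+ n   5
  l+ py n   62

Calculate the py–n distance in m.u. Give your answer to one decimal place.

23.4 m.u.

The two most frequent reciprocal classes, l+ py+ n+ and l py n, are the parental types, so the F1 was l+ py+ n+ / l py n.
The two rarest classes, l+ py n+ and l py+ n, are the double crossovers. Comparing them with the parentals, only the py allele has switched, so py is the middle locus and the order is l – py – n.
Crossovers in the py–n interval produce the single-crossover classes l+ py+ n and l py n+ (76 + 101 = 177) plus the double crossovers (10).
RF(py–n) = (177 + 10) / 800 = 187/800 = 0.2338 → 23.4 m.u.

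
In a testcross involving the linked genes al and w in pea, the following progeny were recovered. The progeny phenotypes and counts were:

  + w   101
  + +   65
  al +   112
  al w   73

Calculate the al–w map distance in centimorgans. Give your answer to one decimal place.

39.3 centimorgans

The two most frequent classes, + w (101) and al + (112), are the parental types, so the F1 was + w / al +.
The recombinant classes are + + and al w: 65 + 73 = 138.
Recombination frequency = 138/351 = 0.3932 ≈ 39.3%, i.e. 39.3 centimorgans.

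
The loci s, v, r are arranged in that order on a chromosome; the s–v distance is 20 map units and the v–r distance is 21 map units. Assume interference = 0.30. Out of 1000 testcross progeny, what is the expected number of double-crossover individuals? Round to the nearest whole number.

Map distances give recombination frequencies of 0.200 and 0.210 for the two intervals.
With interference 0.30 (so coincidence = 0.70), expected double-crossover frequency = 0.200 × 0.210 × 0.70 = 0.02940.
Expected number = 0.02940 × 1000 = 29.40 ≈ 29.

29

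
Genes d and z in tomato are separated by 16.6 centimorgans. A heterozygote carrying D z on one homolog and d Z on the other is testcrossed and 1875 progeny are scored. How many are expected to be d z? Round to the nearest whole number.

156

A map distance of 16.6 centimorgans corresponds to a recombination frequency of 0.166.
The F1 is D z / d Z, so d z is a recombinant gamete class with expected frequency r/2 = 0.166/2 = 0.0830.
Expected number = 0.0830 × 1875 = 155.62 ≈ 156.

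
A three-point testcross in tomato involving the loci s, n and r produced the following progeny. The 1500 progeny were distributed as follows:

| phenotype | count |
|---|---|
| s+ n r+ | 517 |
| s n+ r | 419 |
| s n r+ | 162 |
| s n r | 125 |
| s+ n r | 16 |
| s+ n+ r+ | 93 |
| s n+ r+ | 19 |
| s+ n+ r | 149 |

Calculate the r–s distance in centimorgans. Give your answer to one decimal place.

23.1 centimorgans

The two most frequent reciprocal classes, s n+ r and s+ n r+, are the parental types, so the F1 was s n+ r / s+ n r+.
The two rarest classes, s n+ r+ and s+ n r, are the double crossovers. Comparing them with the parentals, only the r allele has switched, so r is the middle locus and the order is s – r – n.
Crossovers in the s–r interval produce the single-crossover classes s+ n+ r and s n r+ (149 + 162 = 311) plus the double crossovers (35).
RF(s–r) = (311 + 35) / 1500 = 346/1500 = 0.2307 → 23.1 centimorgans.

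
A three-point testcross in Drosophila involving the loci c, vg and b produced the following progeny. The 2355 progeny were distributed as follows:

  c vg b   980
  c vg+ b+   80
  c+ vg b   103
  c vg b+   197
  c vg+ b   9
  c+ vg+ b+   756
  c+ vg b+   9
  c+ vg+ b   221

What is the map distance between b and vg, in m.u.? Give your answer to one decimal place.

The two most frequent reciprocal classes, c vg b and c+ vg+ b+, are the parental types, so the F1 was c vg b / c+ vg+ b+.
The two rarest classes, c vg+ b and c+ vg b+, are the double crossovers. Comparing them with the parentals, only the vg allele has switched, so vg is the middle locus and the order is c – vg – b.
Crossovers in the vg–b interval produce the single-crossover classes c vg b+ and c+ vg+ b (197 + 221 = 418) plus the double crossovers (18).
RF(vg–b) = (418 + 18) / 2355 = 436/2355 = 0.1851 → 18.5 m.u.

18.5 m.u.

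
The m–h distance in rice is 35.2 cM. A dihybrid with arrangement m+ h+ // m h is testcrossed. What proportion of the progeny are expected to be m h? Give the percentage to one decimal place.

A map distance of 35.2 cM corresponds to a recombination frequency of 0.352.
The F1 is m+ h+ / m h, so m h is a parental gamete class with expected frequency (1 − r)/2 = 0.648/2 = 0.3240.
That is 0.3240 = 32.4% of the progeny.

32.4%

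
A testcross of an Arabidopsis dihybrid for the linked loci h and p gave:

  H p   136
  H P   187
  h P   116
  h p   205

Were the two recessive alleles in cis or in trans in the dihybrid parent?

The two most frequent classes are H P (187) and h p (205); these are the parental (non-recombinant) types.
So the F1 carried H P on one chromosome and h p on the other — the recessive alleles are on the same chromosome (cis / coupling).

cis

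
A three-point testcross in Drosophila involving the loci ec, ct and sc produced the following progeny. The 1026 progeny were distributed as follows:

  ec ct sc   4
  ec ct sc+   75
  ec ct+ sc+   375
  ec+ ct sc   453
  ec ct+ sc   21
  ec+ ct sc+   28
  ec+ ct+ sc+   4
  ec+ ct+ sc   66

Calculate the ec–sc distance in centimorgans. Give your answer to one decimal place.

The two most frequent reciprocal classes, ec ct+ sc+ and ec+ ct sc, are the parental types, so the F1 was ec ct+ sc+ / ec+ ct sc.
The two rarest classes, ec+ ct+ sc+ and ec ct sc, are the double crossovers. Comparing them with the parentals, only the ec allele has switched, so ec is the middle locus and the order is sc – ec – ct.
Crossovers in the sc–ec interval produce the single-crossover classes ec ct+ sc and ec+ ct sc+ (21 + 28 = 49) plus the double crossovers (8).
RF(sc–ec) = (49 + 8) / 1026 = 57/1026 = 0.0556 → 5.6 centimorgans.

5.6 centimorgans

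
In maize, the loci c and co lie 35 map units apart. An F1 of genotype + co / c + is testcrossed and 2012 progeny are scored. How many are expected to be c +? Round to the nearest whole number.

A map distance of 35 map units corresponds to a recombination frequency of 0.350.
The F1 is + co / c +, so c + is a parental gamete class with expected frequency (1 − r)/2 = 0.650/2 = 0.3250.
Expected number = 0.3250 × 2012 = 653.90 ≈ 654.

654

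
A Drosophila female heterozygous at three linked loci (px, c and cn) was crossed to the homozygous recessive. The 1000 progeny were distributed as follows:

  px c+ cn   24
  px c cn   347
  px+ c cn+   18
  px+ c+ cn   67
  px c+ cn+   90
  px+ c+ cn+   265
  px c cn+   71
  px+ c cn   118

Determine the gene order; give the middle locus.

c

The two most frequent reciprocal classes, px c cn and px+ c+ cn+, are the parental types, so the F1 was px c cn / px+ c+ cn+.
The two rarest classes, px c+ cn and px+ c cn+, are the double crossovers. Comparing them with the parentals, only the c allele has switched, so c is the middle locus and the order is px – c – cn.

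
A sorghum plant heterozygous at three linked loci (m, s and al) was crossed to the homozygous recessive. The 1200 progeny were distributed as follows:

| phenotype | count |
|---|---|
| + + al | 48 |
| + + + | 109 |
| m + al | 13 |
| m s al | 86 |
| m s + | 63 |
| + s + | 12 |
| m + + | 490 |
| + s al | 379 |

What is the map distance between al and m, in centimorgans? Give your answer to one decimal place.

18.3 centimorgans

The two most frequent reciprocal classes, + s al and m + +, are the parental types, so the F1 was + s al / m + +.
The two rarest classes, + s + and m + al, are the double crossovers. Comparing them with the parentals, only the al allele has switched, so al is the middle locus and the order is m – al – s.
Crossovers in the m–al interval produce the single-crossover classes m s al and + + + (86 + 109 = 195) plus the double crossovers (25).
RF(m–al) = (195 + 25) / 1200 = 220/1200 = 0.1833 → 18.3 centimorgans.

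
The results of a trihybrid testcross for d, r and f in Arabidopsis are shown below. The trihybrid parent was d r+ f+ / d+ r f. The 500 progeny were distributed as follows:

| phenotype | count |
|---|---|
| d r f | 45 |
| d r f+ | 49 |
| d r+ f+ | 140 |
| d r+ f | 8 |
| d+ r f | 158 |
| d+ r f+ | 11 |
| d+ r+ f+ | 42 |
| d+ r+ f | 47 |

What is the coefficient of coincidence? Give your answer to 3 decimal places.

The two rarest classes, d r+ f and d+ r f+, are the double crossovers. Comparing them with the parentals, only the f allele has switched, so f is the middle locus and the order is r – f – d.
r–f: (96 + 19)/500 = 0.2300; f–d: (87 + 19)/500 = 0.2120.
Expected DCO frequency = 0.2300 × 0.2120 ≈ 0.04876; observed = 19/500 ≈ 0.03800.
Coefficient of coincidence = 0.03800/0.04876 ≈ 0.779.

0.779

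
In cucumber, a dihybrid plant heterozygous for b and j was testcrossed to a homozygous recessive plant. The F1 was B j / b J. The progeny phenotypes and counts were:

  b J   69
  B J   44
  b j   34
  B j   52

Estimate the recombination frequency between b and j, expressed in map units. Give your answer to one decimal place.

The recombinant classes are B J and b j: 44 + 34 = 78.
Recombination frequency = 78/199 = 0.3920 ≈ 39.2%, i.e. 39.2 map units.

39.2 map units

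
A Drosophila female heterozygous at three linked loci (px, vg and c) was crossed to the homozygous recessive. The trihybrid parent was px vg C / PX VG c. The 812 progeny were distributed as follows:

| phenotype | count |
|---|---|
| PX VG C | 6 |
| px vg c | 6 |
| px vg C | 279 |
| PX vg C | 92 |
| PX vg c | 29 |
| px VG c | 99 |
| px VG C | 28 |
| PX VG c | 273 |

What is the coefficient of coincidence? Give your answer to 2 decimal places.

The two rarest classes, px vg c and PX VG C, are the double crossovers. Comparing them with the parentals, only the c allele has switched, so c is the middle locus and the order is px – c – vg.
px–c: (191 + 12)/812 = 0.2500; c–vg: (57 + 12)/812 = 0.0850.
Expected DCO frequency = 0.2500 × 0.0850 ≈ 0.02125; observed = 12/812 ≈ 0.01478.
Coefficient of coincidence = 0.01478/0.02125 ≈ 0.70.

0.70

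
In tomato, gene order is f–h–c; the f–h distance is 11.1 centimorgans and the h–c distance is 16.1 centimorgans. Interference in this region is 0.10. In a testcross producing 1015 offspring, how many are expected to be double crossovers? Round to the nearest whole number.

16

Map distances give recombination frequencies of 0.111 and 0.161 for the two intervals.
With interference 0.10 (so coincidence = 0.90), expected double-crossover frequency = 0.111 × 0.161 × 0.90 = 0.01608.
Expected number = 0.01608 × 1015 = 16.33 ≈ 16.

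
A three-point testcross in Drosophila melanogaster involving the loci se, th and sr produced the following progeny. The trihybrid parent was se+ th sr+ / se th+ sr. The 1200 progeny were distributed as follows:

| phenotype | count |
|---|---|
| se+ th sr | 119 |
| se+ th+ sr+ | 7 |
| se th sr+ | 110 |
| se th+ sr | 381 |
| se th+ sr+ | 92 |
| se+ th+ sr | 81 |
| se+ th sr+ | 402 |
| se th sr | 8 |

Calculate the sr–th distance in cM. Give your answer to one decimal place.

The two rarest classes, se+ th+ sr+ and se th sr, are the double crossovers. Comparing them with the parentals, only the th allele has switched, so th is the middle locus and the order is sr – th – se.
Crossovers in the sr–th interval produce the single-crossover classes se+ th sr and se th+ sr+ (119 + 92 = 211) plus the double crossovers (15).
RF(sr–th) = (211 + 15) / 1200 = 226/1200 = 0.1883 → 18.8 cM.

18.8 cM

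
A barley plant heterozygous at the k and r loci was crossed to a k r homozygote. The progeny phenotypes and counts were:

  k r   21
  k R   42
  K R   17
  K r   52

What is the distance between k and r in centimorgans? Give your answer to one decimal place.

28.8 centimorgans

The two most frequent classes, K r (52) and k R (42), are the parental types, so the F1 was K r / k R.
The recombinant classes are K R and k r: 17 + 21 = 38.
Recombination frequency = 38/132 = 0.2879 ≈ 28.8%, i.e. 28.8 centimorgans.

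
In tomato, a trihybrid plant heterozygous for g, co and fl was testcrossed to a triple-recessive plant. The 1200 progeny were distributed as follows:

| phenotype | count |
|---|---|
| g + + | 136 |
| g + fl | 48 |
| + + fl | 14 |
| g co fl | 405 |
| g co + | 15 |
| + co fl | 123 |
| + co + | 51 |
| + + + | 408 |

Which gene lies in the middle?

fl

The two most frequent reciprocal classes, g co fl and + + +, are the parental types, so the F1 was g co fl / + + +.
The two rarest classes, g co + and + + fl, are the double crossovers. Comparing them with the parentals, only the fl allele has switched, so fl is the middle locus and the order is co – fl – g.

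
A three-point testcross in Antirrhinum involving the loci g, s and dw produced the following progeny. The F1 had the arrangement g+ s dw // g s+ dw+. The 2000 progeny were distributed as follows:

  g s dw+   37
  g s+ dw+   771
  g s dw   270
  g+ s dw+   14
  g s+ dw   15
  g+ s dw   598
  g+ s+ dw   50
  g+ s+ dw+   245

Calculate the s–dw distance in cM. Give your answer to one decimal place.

The two rarest classes, g+ s dw+ and g s+ dw, are the double crossovers. Comparing them with the parentals, only the dw allele has switched, so dw is the middle locus and the order is g – dw – s.
Crossovers in the dw–s interval produce the single-crossover classes g+ s+ dw and g s dw+ (50 + 37 = 87) plus the double crossovers (29).
RF(dw–s) = (87 + 29) / 2000 = 116/2000 = 0.0580 → 5.8 cM.

5.8 cM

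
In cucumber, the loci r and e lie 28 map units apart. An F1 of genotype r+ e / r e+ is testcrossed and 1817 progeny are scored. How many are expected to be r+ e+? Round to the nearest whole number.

254

A map distance of 28 map units corresponds to a recombination frequency of 0.280.
The F1 is r+ e / r e+, so r+ e+ is a recombinant gamete class with expected frequency r/2 = 0.280/2 = 0.1400.
Expected number = 0.1400 × 1817 = 254.38 ≈ 254.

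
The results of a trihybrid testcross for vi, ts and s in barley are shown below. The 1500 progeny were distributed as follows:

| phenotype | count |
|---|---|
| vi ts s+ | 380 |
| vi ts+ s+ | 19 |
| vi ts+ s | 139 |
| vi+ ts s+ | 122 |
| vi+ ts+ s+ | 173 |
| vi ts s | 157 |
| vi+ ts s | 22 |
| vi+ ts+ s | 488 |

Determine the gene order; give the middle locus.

ts

The two most frequent reciprocal classes, vi ts s+ and vi+ ts+ s, are the parental types, so the F1 was vi ts s+ / vi+ ts+ s.
The two rarest classes, vi ts+ s+ and vi+ ts s, are the double crossovers. Comparing them with the parentals, only the ts allele has switched, so ts is the middle locus and the order is vi – ts – s.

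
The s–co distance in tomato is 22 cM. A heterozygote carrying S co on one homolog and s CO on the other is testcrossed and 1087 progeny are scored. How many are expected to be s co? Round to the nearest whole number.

120

A map distance of 22 cM corresponds to a recombination frequency of 0.220.
The F1 is S co / s CO, so s co is a recombinant gamete class with expected frequency r/2 = 0.220/2 = 0.1100.
Expected number = 0.1100 × 1087 = 119.57 ≈ 120.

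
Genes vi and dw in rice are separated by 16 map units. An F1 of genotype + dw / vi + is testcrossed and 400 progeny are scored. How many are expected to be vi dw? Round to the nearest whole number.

32

A map distance of 16 map units corresponds to a recombination frequency of 0.160.
The F1 is + dw / vi +, so vi dw is a recombinant gamete class with expected frequency r/2 = 0.160/2 = 0.0800.
Expected number = 0.0800 × 400 = 32.00 ≈ 32.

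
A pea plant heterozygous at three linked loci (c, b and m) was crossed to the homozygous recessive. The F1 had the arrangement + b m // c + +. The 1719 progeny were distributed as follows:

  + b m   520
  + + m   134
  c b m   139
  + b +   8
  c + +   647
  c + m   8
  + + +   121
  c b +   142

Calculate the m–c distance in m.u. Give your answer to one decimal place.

16.1 m.u.

The two rarest classes, + b + and c + m, are the double crossovers. Comparing them with the parentals, only the m allele has switched, so m is the middle locus and the order is b – m – c.
Crossovers in the m–c interval produce the single-crossover classes c b m and + + + (139 + 121 = 260) plus the double crossovers (16).
RF(m–c) = (260 + 16) / 1719 = 276/1719 = 0.1606 → 16.1 m.u.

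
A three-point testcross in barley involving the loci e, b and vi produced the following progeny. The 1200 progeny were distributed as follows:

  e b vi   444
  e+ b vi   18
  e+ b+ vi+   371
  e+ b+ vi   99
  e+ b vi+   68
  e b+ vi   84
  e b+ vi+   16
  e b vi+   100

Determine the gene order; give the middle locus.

e

The two most frequent reciprocal classes, e+ b+ vi+ and e b vi, are the parental types, so the F1 was e+ b+ vi+ / e b vi.
The two rarest classes, e b+ vi+ and e+ b vi, are the double crossovers. Comparing them with the parentals, only the e allele has switched, so e is the middle locus and the order is vi – e – b.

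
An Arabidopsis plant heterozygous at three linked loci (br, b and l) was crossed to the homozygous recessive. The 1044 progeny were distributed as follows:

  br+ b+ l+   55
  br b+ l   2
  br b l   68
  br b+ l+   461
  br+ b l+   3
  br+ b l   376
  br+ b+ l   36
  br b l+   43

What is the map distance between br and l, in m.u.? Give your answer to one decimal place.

The two most frequent reciprocal classes, br b+ l+ and br+ b l, are the parental types, so the F1 was br b+ l+ / br+ b l.
The two rarest classes, br b+ l and br+ b l+, are the double crossovers. Comparing them with the parentals, only the l allele has switched, so l is the middle locus and the order is br – l – b.
Crossovers in the br–l interval produce the single-crossover classes br+ b+ l+ and br b l (55 + 68 = 123) plus the double crossovers (5).
RF(br–l) = (123 + 5) / 1044 = 128/1044 = 0.1226 → 12.3 m.u.

12.3 m.u.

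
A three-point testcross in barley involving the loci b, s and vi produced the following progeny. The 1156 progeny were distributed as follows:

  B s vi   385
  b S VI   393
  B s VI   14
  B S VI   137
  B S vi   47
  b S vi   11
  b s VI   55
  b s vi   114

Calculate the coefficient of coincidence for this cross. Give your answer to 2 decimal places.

The two most frequent reciprocal classes, B s vi and b S VI, are the parental types, so the F1 was B s vi / b S VI.
The two rarest classes, B s VI and b S vi, are the double crossovers. Comparing them with the parentals, only the vi allele has switched, so vi is the middle locus and the order is b – vi – s.
b–vi: (251 + 25)/1156 = 0.2388; vi–s: (102 + 25)/1156 = 0.1099.
Expected DCO frequency = 0.2388 × 0.1099 ≈ 0.02624; observed = 25/1156 ≈ 0.02163.
Coefficient of coincidence = 0.02163/0.02624 ≈ 0.82.

0.82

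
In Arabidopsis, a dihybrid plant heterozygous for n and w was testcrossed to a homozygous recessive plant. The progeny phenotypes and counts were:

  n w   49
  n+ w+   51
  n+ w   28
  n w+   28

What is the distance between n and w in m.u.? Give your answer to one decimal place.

The two most frequent classes, n+ w+ (51) and n w (49), are the parental types, so the F1 was n+ w+ / n w.
The recombinant classes are n+ w and n w+: 28 + 28 = 56.
Recombination frequency = 56/156 = 0.3590 ≈ 35.9%, i.e. 35.9 m.u.

35.9 m.u.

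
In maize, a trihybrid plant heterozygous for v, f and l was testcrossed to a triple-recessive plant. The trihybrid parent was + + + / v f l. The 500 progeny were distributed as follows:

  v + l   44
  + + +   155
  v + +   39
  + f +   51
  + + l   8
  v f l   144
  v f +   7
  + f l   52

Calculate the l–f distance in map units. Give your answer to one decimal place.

22.0 map units

The two rarest classes, + + l and v f +, are the double crossovers. Comparing them with the parentals, only the l allele has switched, so l is the middle locus and the order is f – l – v.
Crossovers in the f–l interval produce the single-crossover classes + f + and v + l (51 + 44 = 95) plus the double crossovers (15).
RF(f–l) = (95 + 15) / 500 = 110/500 = 0.2200 → 22.0 map units.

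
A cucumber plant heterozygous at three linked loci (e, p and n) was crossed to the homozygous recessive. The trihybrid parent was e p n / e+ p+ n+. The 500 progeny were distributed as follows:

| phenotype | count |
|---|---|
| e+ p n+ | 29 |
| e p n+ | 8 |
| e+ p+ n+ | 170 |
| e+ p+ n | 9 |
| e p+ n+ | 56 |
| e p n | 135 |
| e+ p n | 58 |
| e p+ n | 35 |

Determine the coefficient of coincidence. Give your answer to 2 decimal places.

The two rarest classes, e p n+ and e+ p+ n, are the double crossovers. Comparing them with the parentals, only the n allele has switched, so n is the middle locus and the order is e – n – p.
e–n: (114 + 17)/500 = 0.2620; n–p: (64 + 17)/500 = 0.1620.
Expected DCO frequency = 0.2620 × 0.1620 ≈ 0.04244; observed = 17/500 ≈ 0.03400.
Coefficient of coincidence = 0.03400/0.04244 ≈ 0.80.

0.80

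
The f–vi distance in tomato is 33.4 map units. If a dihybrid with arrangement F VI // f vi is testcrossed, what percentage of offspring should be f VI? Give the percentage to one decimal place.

16.7%

A map distance of 33.4 map units corresponds to a recombination frequency of 0.334.
The F1 is F VI / f vi, so f VI is a recombinant gamete class with expected frequency r/2 = 0.334/2 = 0.1670.
That is 0.1670 = 16.7% of the progeny.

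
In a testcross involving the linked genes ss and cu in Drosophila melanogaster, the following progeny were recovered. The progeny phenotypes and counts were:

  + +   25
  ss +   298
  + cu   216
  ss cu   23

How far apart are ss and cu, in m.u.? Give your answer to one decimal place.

8.5 m.u.

The two most frequent classes, + cu (216) and ss + (298), are the parental types, so the F1 was + cu / ss +.
The recombinant classes are + + and ss cu: 25 + 23 = 48.
Recombination frequency = 48/562 = 0.0854 ≈ 8.5%, i.e. 8.5 m.u.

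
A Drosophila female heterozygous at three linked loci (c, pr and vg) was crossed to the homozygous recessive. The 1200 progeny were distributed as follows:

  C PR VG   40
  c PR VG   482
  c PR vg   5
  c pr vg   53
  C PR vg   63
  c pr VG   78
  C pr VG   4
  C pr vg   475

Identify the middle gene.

The two most frequent reciprocal classes, c PR VG and C pr vg, are the parental types, so the F1 was c PR VG / C pr vg.
The two rarest classes, c PR vg and C pr VG, are the double crossovers. Comparing them with the parentals, only the vg allele has switched, so vg is the middle locus and the order is pr – vg – c.

vg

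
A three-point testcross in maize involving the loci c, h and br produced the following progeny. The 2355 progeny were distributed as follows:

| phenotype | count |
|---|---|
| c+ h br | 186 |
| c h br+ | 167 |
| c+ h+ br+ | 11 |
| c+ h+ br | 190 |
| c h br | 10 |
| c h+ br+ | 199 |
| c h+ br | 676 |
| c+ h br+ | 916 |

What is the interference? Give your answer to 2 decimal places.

0.68

The two most frequent reciprocal classes, c h+ br and c+ h br+, are the parental types, so the F1 was c h+ br / c+ h br+.
The two rarest classes, c h br and c+ h+ br+, are the double crossovers. Comparing them with the parentals, only the h allele has switched, so h is the middle locus and the order is c – h – br.
c–h: (357 + 21)/2355 = 0.1605; h–br: (385 + 21)/2355 = 0.1724.
Expected DCO frequency = 0.1605 × 0.1724 ≈ 0.02767; observed = 21/2355 ≈ 0.00892.
Coefficient of coincidence = 0.00892/0.02767 ≈ 0.32; interference = 1 − 0.32 = 0.68.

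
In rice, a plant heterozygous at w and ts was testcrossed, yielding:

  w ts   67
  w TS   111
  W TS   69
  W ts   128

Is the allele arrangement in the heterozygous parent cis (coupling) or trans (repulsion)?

trans

The two most frequent classes are W ts (128) and w TS (111); these are the parental (non-recombinant) types.
So the F1 carried W ts on one chromosome and w TS on the other — the recessive alleles are on opposite chromosomes (trans / repulsion).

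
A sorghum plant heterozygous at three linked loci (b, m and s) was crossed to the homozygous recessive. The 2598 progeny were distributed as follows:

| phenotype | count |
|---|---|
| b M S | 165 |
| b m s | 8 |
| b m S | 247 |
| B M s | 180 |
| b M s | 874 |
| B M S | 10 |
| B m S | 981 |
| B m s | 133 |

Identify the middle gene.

m

The two most frequent reciprocal classes, b M s and B m S, are the parental types, so the F1 was b M s / B m S.
The two rarest classes, b m s and B M S, are the double crossovers. Comparing them with the parentals, only the m allele has switched, so m is the middle locus and the order is s – m – b.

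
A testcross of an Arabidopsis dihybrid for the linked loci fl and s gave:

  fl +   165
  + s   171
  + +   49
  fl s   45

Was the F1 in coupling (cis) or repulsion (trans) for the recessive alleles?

The two most frequent classes are + s (171) and fl + (165); these are the parental (non-recombinant) types.
So the F1 carried + s on one chromosome and fl + on the other — the recessive alleles are on opposite chromosomes (trans / repulsion).

trans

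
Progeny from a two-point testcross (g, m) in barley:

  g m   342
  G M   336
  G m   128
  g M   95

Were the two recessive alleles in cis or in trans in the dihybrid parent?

The two most frequent classes are G M (336) and g m (342); these are the parental (non-recombinant) types.
So the F1 carried G M on one chromosome and g m on the other — the recessive alleles are on the same chromosome (cis / coupling).

cis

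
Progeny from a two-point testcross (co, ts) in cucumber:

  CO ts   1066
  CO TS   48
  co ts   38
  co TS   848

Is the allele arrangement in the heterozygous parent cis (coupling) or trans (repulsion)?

The two most frequent classes are CO ts (1066) and co TS (848); these are the parental (non-recombinant) types.
So the F1 carried CO ts on one chromosome and co TS on the other — the recessive alleles are on opposite chromosomes (trans / repulsion).

trans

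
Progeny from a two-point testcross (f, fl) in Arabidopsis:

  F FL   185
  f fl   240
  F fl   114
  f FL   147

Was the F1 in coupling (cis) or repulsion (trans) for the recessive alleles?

cis

The two most frequent classes are F FL (185) and f fl (240); these are the parental (non-recombinant) types.
So the F1 carried F FL on one chromosome and f fl on the other — the recessive alleles are on the same chromosome (cis / coupling).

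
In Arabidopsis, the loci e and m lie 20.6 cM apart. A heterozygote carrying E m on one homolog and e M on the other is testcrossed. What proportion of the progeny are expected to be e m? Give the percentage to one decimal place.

A map distance of 20.6 cM corresponds to a recombination frequency of 0.206.
The F1 is E m / e M, so e m is a recombinant gamete class with expected frequency r/2 = 0.206/2 = 0.1030.
That is 0.1030 = 10.3% of the progeny.

10.3%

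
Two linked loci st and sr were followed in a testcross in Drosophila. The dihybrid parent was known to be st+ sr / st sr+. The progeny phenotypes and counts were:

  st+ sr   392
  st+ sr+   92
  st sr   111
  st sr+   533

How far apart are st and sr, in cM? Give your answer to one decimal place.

The recombinant classes are st+ sr+ and st sr: 92 + 111 = 203.
Recombination frequency = 203/1128 = 0.1800 ≈ 18.0%, i.e. 18.0 cM.

18.0 cM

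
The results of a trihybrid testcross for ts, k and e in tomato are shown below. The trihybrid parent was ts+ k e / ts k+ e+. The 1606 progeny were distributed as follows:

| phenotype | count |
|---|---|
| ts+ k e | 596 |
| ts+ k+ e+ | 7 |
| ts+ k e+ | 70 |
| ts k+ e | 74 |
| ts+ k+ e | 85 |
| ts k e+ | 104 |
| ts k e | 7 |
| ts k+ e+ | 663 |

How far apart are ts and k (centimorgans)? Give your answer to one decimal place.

The two rarest classes, ts k e and ts+ k+ e+, are the double crossovers. Comparing them with the parentals, only the ts allele has switched, so ts is the middle locus and the order is k – ts – e.
Crossovers in the k–ts interval produce the single-crossover classes ts+ k+ e and ts k e+ (85 + 104 = 189) plus the double crossovers (14).
RF(k–ts) = (189 + 14) / 1606 = 203/1606 = 0.1264 → 12.6 centimorgans.

12.6 centimorgans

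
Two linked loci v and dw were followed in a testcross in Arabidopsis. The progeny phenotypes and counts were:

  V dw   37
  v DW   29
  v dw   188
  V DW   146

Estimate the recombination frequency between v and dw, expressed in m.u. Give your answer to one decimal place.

The two most frequent classes, V DW (146) and v dw (188), are the parental types, so the F1 was V DW / v dw.
The recombinant classes are V dw and v DW: 37 + 29 = 66.
Recombination frequency = 66/400 = 0.1650 ≈ 16.5%, i.e. 16.5 m.u.

16.5 m.u.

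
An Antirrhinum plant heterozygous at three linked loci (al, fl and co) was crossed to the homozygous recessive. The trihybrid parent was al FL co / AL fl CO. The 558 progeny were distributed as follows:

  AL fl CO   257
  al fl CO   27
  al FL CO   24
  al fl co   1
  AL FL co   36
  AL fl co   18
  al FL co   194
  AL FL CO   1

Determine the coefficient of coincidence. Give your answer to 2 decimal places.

The two rarest classes, al fl co and AL FL CO, are the double crossovers. Comparing them with the parentals, only the fl allele has switched, so fl is the middle locus and the order is co – fl – al.
co–fl: (42 + 2)/558 = 0.0789; fl–al: (63 + 2)/558 = 0.1165.
Expected DCO frequency = 0.0789 × 0.1165 ≈ 0.00919; observed = 2/558 ≈ 0.00358.
Coefficient of coincidence = 0.00358/0.00919 ≈ 0.39.

0.39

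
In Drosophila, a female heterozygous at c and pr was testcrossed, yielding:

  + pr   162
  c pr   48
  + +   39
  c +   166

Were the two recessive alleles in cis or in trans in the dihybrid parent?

trans

The two most frequent classes are + pr (162) and c + (166); these are the parental (non-recombinant) types.
So the F1 carried + pr on one chromosome and c + on the other — the recessive alleles are on opposite chromosomes (trans / repulsion).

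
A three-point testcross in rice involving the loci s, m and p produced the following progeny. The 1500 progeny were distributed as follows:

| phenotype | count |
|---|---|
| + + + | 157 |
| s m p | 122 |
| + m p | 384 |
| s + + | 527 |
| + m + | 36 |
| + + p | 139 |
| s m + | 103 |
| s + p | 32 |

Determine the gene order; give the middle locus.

p

The two most frequent reciprocal classes, s + + and + m p, are the parental types, so the F1 was s + + / + m p.
The two rarest classes, s + p and + m +, are the double crossovers. Comparing them with the parentals, only the p allele has switched, so p is the middle locus and the order is s – p – m.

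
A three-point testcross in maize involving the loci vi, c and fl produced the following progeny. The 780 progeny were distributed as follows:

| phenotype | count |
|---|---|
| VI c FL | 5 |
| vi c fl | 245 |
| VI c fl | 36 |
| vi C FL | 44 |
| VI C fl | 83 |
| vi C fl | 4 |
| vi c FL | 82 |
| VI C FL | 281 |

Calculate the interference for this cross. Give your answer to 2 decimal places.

The two most frequent reciprocal classes, VI C FL and vi c fl, are the parental types, so the F1 was VI C FL / vi c fl.
The two rarest classes, VI c FL and vi C fl, are the double crossovers. Comparing them with the parentals, only the c allele has switched, so c is the middle locus and the order is fl – c – vi.
fl–c: (165 + 9)/780 = 0.2231; c–vi: (80 + 9)/780 = 0.1141.
Expected DCO frequency = 0.2231 × 0.1141 ≈ 0.02546; observed = 9/780 ≈ 0.01154.
Coefficient of coincidence = 0.01154/0.02546 ≈ 0.45; interference = 1 − 0.45 = 0.55.

0.55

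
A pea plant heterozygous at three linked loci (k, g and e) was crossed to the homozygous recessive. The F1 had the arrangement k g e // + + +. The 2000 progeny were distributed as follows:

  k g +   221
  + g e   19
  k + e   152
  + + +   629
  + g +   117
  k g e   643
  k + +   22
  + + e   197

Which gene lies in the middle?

k

The two rarest classes, + g e and k + +, are the double crossovers. Comparing them with the parentals, only the k allele has switched, so k is the middle locus and the order is e – k – g.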